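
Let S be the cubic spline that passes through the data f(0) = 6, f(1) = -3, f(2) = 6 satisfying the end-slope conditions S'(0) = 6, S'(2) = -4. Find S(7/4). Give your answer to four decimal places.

5.1328

With M_i denoting the second derivative at x_i, h_i = 1, 1, and Δ_i = (y_(i+1) − y_i)/h_i = -9, 9:
  1·M_0 + 4·M_1 + 1·M_2 = 6(Δ_1 - Δ_0) = 108
Clamped end conditions give two more equations: 2h_0·M_0 + h_0·M_1 = 6(Δ_0 - S'(0)) = -90 and h_1·M_1 + 2h_1·M_2 = 6(S'(2) - Δ_1) = -78.
Solving: M_0 = -77, M_1 = 64, M_2 = -71.
On [1, 2], S(x) = -3 - 1/2·(x - 1) + 32·(x - 1)² - 45/2·(x - 1)³.
With (x - 1) = 3/4: S(7/4) = 657/128.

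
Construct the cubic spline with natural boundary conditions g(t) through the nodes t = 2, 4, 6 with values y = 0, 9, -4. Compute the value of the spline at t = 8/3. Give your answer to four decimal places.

4.6296

With M_i denoting the second derivative at x_i, h_i = 2, 2, and Δ_i = (y_(i+1) − y_i)/h_i = 9/2, -13/2:
  2·M_0 + 8·M_1 + 2·M_2 = 6(Δ_1 - Δ_0) = -66
Natural end conditions: M_0 = M_2 = 0.
Solving the tridiagonal system: M_0 = 0, M_1 = -33/4, M_2 = 0.
On [2, 4], g(t) = 0 + 29/4·(t - 2) + 0·(t - 2)² - 11/16·(t - 2)³.
With (t - 2) = 2/3: g(8/3) = 125/27.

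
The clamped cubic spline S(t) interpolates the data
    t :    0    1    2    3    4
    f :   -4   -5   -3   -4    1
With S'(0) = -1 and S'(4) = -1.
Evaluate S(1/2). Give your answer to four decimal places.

With σ_i denoting the second derivative at x_i, h_i = 1, 1, 1, 1, and Δ_i = (y_(i+1) − y_i)/h_i = -1, 2, -1, 5:
  1·σ_0 + 4·σ_1 + 1·σ_2 = 6(Δ_1 - Δ_0) = 18
  1·σ_1 + 4·σ_2 + 1·σ_3 = 6(Δ_2 - Δ_1) = -18
  1·σ_2 + 4·σ_3 + 1·σ_4 = 6(Δ_3 - Δ_2) = 36
Clamped end conditions give two more equations: 2h_0·σ_0 + h_0·σ_1 = 6(Δ_0 - S'(0)) = 0 and h_3·σ_3 + 2h_3·σ_4 = 6(S'(4) - Δ_3) = -36.
Forward elimination and back-substitution give σ_0 = -117/28, σ_1 = 117/14, σ_2 = -45/4, σ_3 = 261/14, σ_4 = -765/28.
On [0, 1], S(t) = -4 - 1·t - 117/56·t² + 117/56·t³.
With t = 1/2: S(1/2) = -2133/448.

-4.7612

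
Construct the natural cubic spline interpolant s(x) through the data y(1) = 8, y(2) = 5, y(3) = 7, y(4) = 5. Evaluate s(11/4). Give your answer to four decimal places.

Let m_i = s''(x_i). Step sizes h_i = 1, 1, 1; slopes of the chords Δ_i = (y_(i+1) - y_i)/h_i = -3, 2, -2.
  1·m_0 + 4·m_1 + 1·m_2 = 6(Δ_1 - Δ_0) = 30
  1·m_1 + 4·m_2 + 1·m_3 = 6(Δ_2 - Δ_1) = -24
Natural end conditions: m_0 = m_3 = 0.
Solving the tridiagonal system: m_0 = 0, m_1 = 48/5, m_2 = -42/5, m_3 = 0.
On [2, 3], s(x) = 5 + 1/5·(x - 2) + 24/5·(x - 2)² - 3·(x - 2)³.
With (x - 2) = 3/4: s(11/4) = 2107/320.

6.5844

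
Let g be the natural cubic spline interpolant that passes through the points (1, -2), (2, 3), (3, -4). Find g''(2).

-18

Write σ_i for g''(x_i). With h_i = 1, 1 and divided differences Δ_i = 5, -7, the continuity of g' gives the tridiagonal system
  1·σ_0 + 4·σ_1 + 1·σ_2 = 6(Δ_1 - Δ_0) = -72
Natural end conditions: σ_0 = σ_2 = 0.
Forward elimination and back-substitution give σ_0 = 0, σ_1 = -18, σ_2 = 0.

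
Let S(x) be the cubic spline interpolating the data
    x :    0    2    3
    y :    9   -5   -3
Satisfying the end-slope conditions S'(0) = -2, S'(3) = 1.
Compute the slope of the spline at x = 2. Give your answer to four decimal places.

Put m_i = S'' at the i-th knot. Here h = (2, 1) and Δ = (-7, 2), so the interior equations h_(i-1)·m_(i-1) + 2(h_(i-1)+h_i)·m_i + h_i·m_(i+1) = 6(Δ_i − Δ_(i-1)) read
  2·m_0 + 6·m_1 + 1·m_2 = 6(Δ_1 - Δ_0) = 54
Clamped end conditions give two more equations: 2h_0·m_0 + h_0·m_1 = 6(Δ_0 - S'(0)) = -30 and h_1·m_1 + 2h_1·m_2 = 6(S'(3) - Δ_1) = -6.
Solving: m_0 = -31/2, m_1 = 16, m_2 = -11.
On [2, 3], S'(x) = b_1 + 2c_1·(x - 2) + 3d_1·(x - 2)² with b_1 = Δ_1 - h_1(2m_1 + m_2)/6 = -3/2, c_1 = m_1/2 = 8, d_1 = (m_2 - m_1)/(6h_1) = -9/2. So S'(2) = -3/2.

-1.5000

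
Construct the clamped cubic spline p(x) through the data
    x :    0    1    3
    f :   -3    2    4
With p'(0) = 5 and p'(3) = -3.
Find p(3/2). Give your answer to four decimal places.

Put m_i = p'' at the i-th knot. Here h = (1, 2) and Δ = (5, 1), so the interior equations h_(i-1)·m_(i-1) + 2(h_(i-1)+h_i)·m_i + h_i·m_(i+1) = 6(Δ_i − Δ_(i-1)) read
  1·m_0 + 6·m_1 + 2·m_2 = 6(Δ_1 - Δ_0) = -24
Clamped end conditions give two more equations: 2h_0·m_0 + h_0·m_1 = 6(Δ_0 - p'(0)) = 0 and h_1·m_1 + 2h_1·m_2 = 6(p'(3) - Δ_1) = -24.
Solving: m_0 = 4/3, m_1 = -8/3, m_2 = -14/3.
On [1, 3], p(x) = 2 + 13/3·(x - 1) - 4/3·(x - 1)² - 1/6·(x - 1)³.
With (x - 1) = 1/2: p(3/2) = 61/16.

3.8125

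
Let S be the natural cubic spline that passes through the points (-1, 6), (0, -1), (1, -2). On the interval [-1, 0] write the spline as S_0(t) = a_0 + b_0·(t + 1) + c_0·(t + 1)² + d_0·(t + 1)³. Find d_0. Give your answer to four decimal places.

1.5000

Let M_i = S''(x_i). Step sizes h_i = 1, 1; slopes of the chords Δ_i = (y_(i+1) - y_i)/h_i = -7, -1.
  1·M_0 + 4·M_1 + 1·M_2 = 6(Δ_1 - Δ_0) = 36
Natural end conditions: M_0 = M_2 = 0.
Solving: M_0 = 0, M_1 = 9, M_2 = 0.
On [-1, 0], with S_0(t) = a_0 + b_0·(t + 1) + c_0·(t + 1)² + d_0·(t + 1)³: c_0 = M_0/2 = 0, d_0 = (M_1 - M_0)/(6h_0) = 3/2, b_0 = Δ_0 - h_0(2M_0 + M_1)/6 = -17/2.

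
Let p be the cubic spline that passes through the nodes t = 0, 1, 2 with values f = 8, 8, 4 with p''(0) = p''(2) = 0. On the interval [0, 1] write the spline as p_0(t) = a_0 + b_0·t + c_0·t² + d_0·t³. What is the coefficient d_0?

Put m_i = p'' at the i-th knot. Here h = (1, 1) and Δ = (0, -4), so the interior equations h_(i-1)·m_(i-1) + 2(h_(i-1)+h_i)·m_i + h_i·m_(i+1) = 6(Δ_i − Δ_(i-1)) read
  1·m_0 + 4·m_1 + 1·m_2 = 6(Δ_1 - Δ_0) = -24
Natural end conditions: m_0 = m_2 = 0.
Hence m_0 = 0, m_1 = -6, m_2 = 0.
On [0, 1], with p_0(t) = a_0 + b_0·t + c_0·t² + d_0·t³: c_0 = m_0/2 = 0, d_0 = (m_1 - m_0)/(6h_0) = -1, b_0 = Δ_0 - h_0(2m_0 + m_1)/6 = 1.

-1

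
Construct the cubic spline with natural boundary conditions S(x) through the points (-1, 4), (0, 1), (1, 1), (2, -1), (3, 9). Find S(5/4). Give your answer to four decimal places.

Write m_i for S''(x_i). With h_i = 1, 1, 1, 1 and divided differences Δ_i = -3, 0, -2, 10, the continuity of S' gives the tridiagonal system
  1·m_0 + 4·m_1 + 1·m_2 = 6(Δ_1 - Δ_0) = 18
  1·m_1 + 4·m_2 + 1·m_3 = 6(Δ_2 - Δ_1) = -12
  1·m_2 + 4·m_3 + 1·m_4 = 6(Δ_3 - Δ_2) = 72
Natural end conditions: m_0 = m_4 = 0.
Solving the tridiagonal system: m_0 = 0, m_1 = 195/28, m_2 = -69/7, m_3 = 573/28, m_4 = 0.
On [1, 2], S(x) = 1 - 17/8·(x - 1) - 69/14·(x - 1)² + 283/56·(x - 1)³.
With (x - 1) = 1/4: S(5/4) = 859/3584.

0.2397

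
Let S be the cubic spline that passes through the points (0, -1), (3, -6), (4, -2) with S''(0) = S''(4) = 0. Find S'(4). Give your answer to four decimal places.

4.7083

Write M_i for S''(x_i). With h_i = 3, 1 and divided differences Δ_i = -5/3, 4, the continuity of S' gives the tridiagonal system
  3·M_0 + 8·M_1 + 1·M_2 = 6(Δ_1 - Δ_0) = 34
Natural end conditions: M_0 = M_2 = 0.
Forward elimination and back-substitution give M_0 = 0, M_1 = 17/4, M_2 = 0.
On [3, 4], S'(t) = b_1 + 2c_1·(t - 3) + 3d_1·(t - 3)² with b_1 = Δ_1 - h_1(2M_1 + M_2)/6 = 31/12, c_1 = M_1/2 = 17/8, d_1 = (M_2 - M_1)/(6h_1) = -17/24. So S'(4) = 113/24.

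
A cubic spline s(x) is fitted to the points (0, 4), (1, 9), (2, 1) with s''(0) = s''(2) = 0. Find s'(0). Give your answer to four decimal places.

Let m_i = s''(x_i). Step sizes h_i = 1, 1; slopes of the chords Δ_i = (y_(i+1) - y_i)/h_i = 5, -8.
  1·m_0 + 4·m_1 + 1·m_2 = 6(Δ_1 - Δ_0) = -78
Natural end conditions: m_0 = m_2 = 0.
Solving: m_0 = 0, m_1 = -39/2, m_2 = 0.
On [0, 1], s'(x) = b_0 + 2c_0·x + 3d_0·x² with b_0 = Δ_0 - h_0(2m_0 + m_1)/6 = 33/4, c_0 = m_0/2 = 0, d_0 = (m_1 - m_0)/(6h_0) = -13/4. So s'(0) = 33/4.

8.2500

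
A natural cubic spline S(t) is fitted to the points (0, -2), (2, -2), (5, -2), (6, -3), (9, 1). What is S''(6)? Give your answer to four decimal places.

1.8889

Put M_i = S'' at the i-th knot. Here h = (2, 3, 1, 3) and Δ = (0, 0, -1, 4/3), so the interior equations h_(i-1)·M_(i-1) + 2(h_(i-1)+h_i)·M_i + h_i·M_(i+1) = 6(Δ_i − Δ_(i-1)) read
  2·M_0 + 10·M_1 + 3·M_2 = 6(Δ_1 - Δ_0) = 0
  3·M_1 + 8·M_2 + 1·M_3 = 6(Δ_2 - Δ_1) = -6
  1·M_2 + 8·M_3 + 3·M_4 = 6(Δ_3 - Δ_2) = 14
Natural end conditions: M_0 = M_4 = 0.
Solving: M_0 = 0, M_1 = 1/3, M_2 = -10/9, M_3 = 17/9, M_4 = 0.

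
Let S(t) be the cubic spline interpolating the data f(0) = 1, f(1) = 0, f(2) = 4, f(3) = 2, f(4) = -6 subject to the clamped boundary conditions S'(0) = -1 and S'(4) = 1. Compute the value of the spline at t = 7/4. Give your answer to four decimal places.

3.0025

Put m_i = S'' at the i-th knot. Here h = (1, 1, 1, 1) and Δ = (-1, 4, -2, -8), so the interior equations h_(i-1)·m_(i-1) + 2(h_(i-1)+h_i)·m_i + h_i·m_(i+1) = 6(Δ_i − Δ_(i-1)) read
  1·m_0 + 4·m_1 + 1·m_2 = 6(Δ_1 - Δ_0) = 30
  1·m_1 + 4·m_2 + 1·m_3 = 6(Δ_2 - Δ_1) = -36
  1·m_2 + 4·m_3 + 1·m_4 = 6(Δ_3 - Δ_2) = -36
Clamped end conditions give two more equations: 2h_0·m_0 + h_0·m_1 = 6(Δ_0 - S'(0)) = 0 and h_3·m_3 + 2h_3·m_4 = 6(S'(4) - Δ_3) = 54.
Forward elimination and back-substitution give m_0 = -151/28, m_1 = 151/14, m_2 = -31/4, m_3 = -221/14, m_4 = 977/28.
On [1, 2], S(t) = 0 + 95/56·(t - 1) + 151/28·(t - 1)² - 173/56·(t - 1)³.
With (t - 1) = 3/4: S(7/4) = 10761/3584.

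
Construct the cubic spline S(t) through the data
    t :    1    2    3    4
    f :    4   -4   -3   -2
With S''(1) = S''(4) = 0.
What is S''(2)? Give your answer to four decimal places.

14.4000

Let m_i = S''(x_i). Step sizes h_i = 1, 1, 1; slopes of the chords Δ_i = (y_(i+1) - y_i)/h_i = -8, 1, 1.
  1·m_0 + 4·m_1 + 1·m_2 = 6(Δ_1 - Δ_0) = 54
  1·m_1 + 4·m_2 + 1·m_3 = 6(Δ_2 - Δ_1) = 0
Natural end conditions: m_0 = m_3 = 0.
Solving the tridiagonal system: m_0 = 0, m_1 = 72/5, m_2 = -18/5, m_3 = 0.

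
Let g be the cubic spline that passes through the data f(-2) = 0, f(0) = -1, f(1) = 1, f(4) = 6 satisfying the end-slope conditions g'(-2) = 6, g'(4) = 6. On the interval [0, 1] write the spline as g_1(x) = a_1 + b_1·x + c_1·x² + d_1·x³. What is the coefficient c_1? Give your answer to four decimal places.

3.7976

Put M_i = g'' at the i-th knot. Here h = (2, 1, 3) and Δ = (-1/2, 2, 5/3), so the interior equations h_(i-1)·M_(i-1) + 2(h_(i-1)+h_i)·M_i + h_i·M_(i+1) = 6(Δ_i − Δ_(i-1)) read
  2·M_0 + 6·M_1 + 1·M_2 = 6(Δ_1 - Δ_0) = 15
  1·M_1 + 8·M_2 + 3·M_3 = 6(Δ_2 - Δ_1) = -2
Clamped end conditions give two more equations: 2h_0·M_0 + h_0·M_1 = 6(Δ_0 - g'(-2)) = -39 and h_2·M_2 + 2h_2·M_3 = 6(g'(4) - Δ_2) = 26.
Hence M_0 = -569/42, M_1 = 319/42, M_2 = -73/21, M_3 = 85/14.
On [0, 1], with g_1(x) = a_1 + b_1·x + c_1·x² + d_1·x³: c_1 = M_1/2 = 319/84, d_1 = (M_2 - M_1)/(6h_1) = -155/84, b_1 = Δ_1 - h_1(2M_1 + M_2)/6 = 1/21.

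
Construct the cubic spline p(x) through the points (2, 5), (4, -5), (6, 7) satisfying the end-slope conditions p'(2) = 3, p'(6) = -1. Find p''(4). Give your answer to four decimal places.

Let σ_i = p''(x_i). Step sizes h_i = 2, 2; slopes of the chords Δ_i = (y_(i+1) - y_i)/h_i = -5, 6.
  2·σ_0 + 8·σ_1 + 2·σ_2 = 6(Δ_1 - Δ_0) = 66
Clamped end conditions give two more equations: 2h_0·σ_0 + h_0·σ_1 = 6(Δ_0 - p'(2)) = -48 and h_1·σ_1 + 2h_1·σ_2 = 6(p'(6) - Δ_1) = -42.
Forward elimination and back-substitution give σ_0 = -85/4, σ_1 = 37/2, σ_2 = -79/4.

18.5000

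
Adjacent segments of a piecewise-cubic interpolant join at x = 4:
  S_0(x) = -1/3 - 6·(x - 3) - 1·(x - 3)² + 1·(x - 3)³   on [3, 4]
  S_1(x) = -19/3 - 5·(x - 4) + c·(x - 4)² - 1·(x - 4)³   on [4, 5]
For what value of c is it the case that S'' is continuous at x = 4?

S_0''(x) = -2 + 6·(x - 3), so S_0''(4) = 4. On the right, S_1''(4) = 2c, so c = 2.

2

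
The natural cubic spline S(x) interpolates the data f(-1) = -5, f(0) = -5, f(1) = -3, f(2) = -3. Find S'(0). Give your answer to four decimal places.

1.3333

With M_i denoting the second derivative at x_i, h_i = 1, 1, 1, and Δ_i = (y_(i+1) − y_i)/h_i = 0, 2, 0:
  1·M_0 + 4·M_1 + 1·M_2 = 6(Δ_1 - Δ_0) = 12
  1·M_1 + 4·M_2 + 1·M_3 = 6(Δ_2 - Δ_1) = -12
Natural end conditions: M_0 = M_3 = 0.
Solving: M_0 = 0, M_1 = 4, M_2 = -4, M_3 = 0.
On [0, 1], S'(x) = b_1 + 2c_1·x + 3d_1·x² with b_1 = Δ_1 - h_1(2M_1 + M_2)/6 = 4/3, c_1 = M_1/2 = 2, d_1 = (M_2 - M_1)/(6h_1) = -4/3. So S'(0) = 4/3.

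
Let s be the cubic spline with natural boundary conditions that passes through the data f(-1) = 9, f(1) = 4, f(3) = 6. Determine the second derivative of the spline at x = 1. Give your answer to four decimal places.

2.6250

Put M_i = s'' at the i-th knot. Here h = (2, 2) and Δ = (-5/2, 1), so the interior equations h_(i-1)·M_(i-1) + 2(h_(i-1)+h_i)·M_i + h_i·M_(i+1) = 6(Δ_i − Δ_(i-1)) read
  2·M_0 + 8·M_1 + 2·M_2 = 6(Δ_1 - Δ_0) = 21
Natural end conditions: M_0 = M_2 = 0.
Solving: M_0 = 0, M_1 = 21/8, M_2 = 0.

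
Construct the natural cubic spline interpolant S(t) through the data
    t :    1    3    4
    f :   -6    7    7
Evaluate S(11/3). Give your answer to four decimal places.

7.3210

Let M_i = S''(x_i). Step sizes h_i = 2, 1; slopes of the chords Δ_i = (y_(i+1) - y_i)/h_i = 13/2, 0.
  2·M_0 + 6·M_1 + 1·M_2 = 6(Δ_1 - Δ_0) = -39
Natural end conditions: M_0 = M_2 = 0.
Solving: M_0 = 0, M_1 = -13/2, M_2 = 0.
On [3, 4], S(t) = 7 + 13/6·(t - 3) - 13/4·(t - 3)² + 13/12·(t - 3)³.
With (t - 3) = 2/3: S(11/3) = 593/81.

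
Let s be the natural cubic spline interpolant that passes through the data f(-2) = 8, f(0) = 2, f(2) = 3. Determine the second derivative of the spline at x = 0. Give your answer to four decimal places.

Put M_i = s'' at the i-th knot. Here h = (2, 2) and Δ = (-3, 1/2), so the interior equations h_(i-1)·M_(i-1) + 2(h_(i-1)+h_i)·M_i + h_i·M_(i+1) = 6(Δ_i − Δ_(i-1)) read
  2·M_0 + 8·M_1 + 2·M_2 = 6(Δ_1 - Δ_0) = 21
Natural end conditions: M_0 = M_2 = 0.
Solving: M_0 = 0, M_1 = 21/8, M_2 = 0.

2.6250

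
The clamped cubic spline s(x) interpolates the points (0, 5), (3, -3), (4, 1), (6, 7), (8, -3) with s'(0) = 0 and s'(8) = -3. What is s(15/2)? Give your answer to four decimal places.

-0.7895

Let σ_i = s''(x_i). Step sizes h_i = 3, 1, 2, 2; slopes of the chords Δ_i = (y_(i+1) - y_i)/h_i = -8/3, 4, 3, -5.
  3·σ_0 + 8·σ_1 + 1·σ_2 = 6(Δ_1 - Δ_0) = 40
  1·σ_1 + 6·σ_2 + 2·σ_3 = 6(Δ_2 - Δ_1) = -6
  2·σ_2 + 8·σ_3 + 2·σ_4 = 6(Δ_3 - Δ_2) = -48
Clamped end conditions give two more equations: 2h_0·σ_0 + h_0·σ_1 = 6(Δ_0 - s'(0)) = -16 and h_3·σ_3 + 2h_3·σ_4 = 6(s'(8) - Δ_3) = 12.
Hence σ_0 = -1519/240, σ_1 = 293/40, σ_2 = 31/80, σ_3 = -313/40, σ_4 = 553/80.
On [6, 8], s(x) = 7 - 167/80·(x - 6) - 313/80·(x - 6)² + 393/320·(x - 6)³.
With (x - 6) = 3/2: s(15/2) = -2021/2560.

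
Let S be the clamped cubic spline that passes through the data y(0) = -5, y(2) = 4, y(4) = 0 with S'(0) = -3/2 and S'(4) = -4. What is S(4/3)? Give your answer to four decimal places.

Put σ_i = S'' at the i-th knot. Here h = (2, 2) and Δ = (9/2, -2), so the interior equations h_(i-1)·σ_(i-1) + 2(h_(i-1)+h_i)·σ_i + h_i·σ_(i+1) = 6(Δ_i − Δ_(i-1)) read
  2·σ_0 + 8·σ_1 + 2·σ_2 = 6(Δ_1 - Δ_0) = -39
Clamped end conditions give two more equations: 2h_0·σ_0 + h_0·σ_1 = 6(Δ_0 - S'(0)) = 36 and h_1·σ_1 + 2h_1·σ_2 = 6(S'(4) - Δ_1) = -12.
Solving: σ_0 = 53/4, σ_1 = -17/2, σ_2 = 5/4.
On [0, 2], S(x) = -5 - 3/2·x + 53/8·x² - 29/16·x³.
With x = 4/3: S(4/3) = 13/27.

0.4815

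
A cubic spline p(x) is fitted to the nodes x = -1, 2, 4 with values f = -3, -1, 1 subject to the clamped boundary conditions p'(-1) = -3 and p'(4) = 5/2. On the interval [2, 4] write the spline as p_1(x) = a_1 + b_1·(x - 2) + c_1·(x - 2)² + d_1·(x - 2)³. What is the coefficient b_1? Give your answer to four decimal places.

1.1500

Put σ_i = p'' at the i-th knot. Here h = (3, 2) and Δ = (2/3, 1), so the interior equations h_(i-1)·σ_(i-1) + 2(h_(i-1)+h_i)·σ_i + h_i·σ_(i+1) = 6(Δ_i − Δ_(i-1)) read
  3·σ_0 + 10·σ_1 + 2·σ_2 = 6(Δ_1 - Δ_0) = 2
Clamped end conditions give two more equations: 2h_0·σ_0 + h_0·σ_1 = 6(Δ_0 - p'(-1)) = 22 and h_1·σ_1 + 2h_1·σ_2 = 6(p'(4) - Δ_1) = 9.
Solving the tridiagonal system: σ_0 = 137/30, σ_1 = -9/5, σ_2 = 63/20.
On [2, 4], with p_1(x) = a_1 + b_1·(x - 2) + c_1·(x - 2)² + d_1·(x - 2)³: c_1 = σ_1/2 = -9/10, d_1 = (σ_2 - σ_1)/(6h_1) = 33/80, b_1 = Δ_1 - h_1(2σ_1 + σ_2)/6 = 23/20.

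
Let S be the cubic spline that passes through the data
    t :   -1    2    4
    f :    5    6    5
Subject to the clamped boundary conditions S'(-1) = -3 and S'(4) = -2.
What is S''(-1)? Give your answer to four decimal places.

Put M_i = S'' at the i-th knot. Here h = (3, 2) and Δ = (1/3, -1/2), so the interior equations h_(i-1)·M_(i-1) + 2(h_(i-1)+h_i)·M_i + h_i·M_(i+1) = 6(Δ_i − Δ_(i-1)) read
  3·M_0 + 10·M_1 + 2·M_2 = 6(Δ_1 - Δ_0) = -5
Clamped end conditions give two more equations: 2h_0·M_0 + h_0·M_1 = 6(Δ_0 - S'(-1)) = 20 and h_1·M_1 + 2h_1·M_2 = 6(S'(4) - Δ_1) = -9.
Solving: M_0 = 121/30, M_1 = -7/5, M_2 = -31/20.

4.0333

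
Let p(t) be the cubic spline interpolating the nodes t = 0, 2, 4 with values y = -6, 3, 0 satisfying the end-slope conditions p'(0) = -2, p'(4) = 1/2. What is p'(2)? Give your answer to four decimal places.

Write m_i for p''(x_i). With h_i = 2, 2 and divided differences Δ_i = 9/2, -3/2, the continuity of p' gives the tridiagonal system
  2·m_0 + 8·m_1 + 2·m_2 = 6(Δ_1 - Δ_0) = -36
Clamped end conditions give two more equations: 2h_0·m_0 + h_0·m_1 = 6(Δ_0 - p'(0)) = 39 and h_1·m_1 + 2h_1·m_2 = 6(p'(4) - Δ_1) = 12.
Solving the tridiagonal system: m_0 = 119/8, m_1 = -41/4, m_2 = 65/8.
On [2, 4], p'(t) = b_1 + 2c_1·(t - 2) + 3d_1·(t - 2)² with b_1 = Δ_1 - h_1(2m_1 + m_2)/6 = 21/8, c_1 = m_1/2 = -41/8, d_1 = (m_2 - m_1)/(6h_1) = 49/32. So p'(2) = 21/8.

2.6250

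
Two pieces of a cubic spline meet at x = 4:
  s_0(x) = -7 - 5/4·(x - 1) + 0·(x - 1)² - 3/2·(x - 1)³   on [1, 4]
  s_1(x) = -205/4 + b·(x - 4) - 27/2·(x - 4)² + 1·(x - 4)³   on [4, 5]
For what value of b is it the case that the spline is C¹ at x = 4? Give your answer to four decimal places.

-41.7500

s_0'(x) = -5/4 + 0·(x - 1) - 9/2·(x - 1)², so s_0'(4) = -167/4. On the right, s_1'(4) = b, so b = -167/4.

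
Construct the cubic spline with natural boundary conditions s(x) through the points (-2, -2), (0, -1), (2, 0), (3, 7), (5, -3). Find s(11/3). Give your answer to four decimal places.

Put σ_i = s'' at the i-th knot. Here h = (2, 2, 1, 2) and Δ = (1/2, 1/2, 7, -5), so the interior equations h_(i-1)·σ_(i-1) + 2(h_(i-1)+h_i)·σ_i + h_i·σ_(i+1) = 6(Δ_i − Δ_(i-1)) read
  2·σ_0 + 8·σ_1 + 2·σ_2 = 6(Δ_1 - Δ_0) = 0
  2·σ_1 + 6·σ_2 + 1·σ_3 = 6(Δ_2 - Δ_1) = 39
  1·σ_2 + 6·σ_3 + 2·σ_4 = 6(Δ_3 - Δ_2) = -72
Natural end conditions: σ_0 = σ_4 = 0.
Solving the tridiagonal system: σ_0 = 0, σ_1 = -153/64, σ_2 = 153/16, σ_3 = -435/32, σ_4 = 0.
On [3, 5], s(x) = 7 + 65/16·(x - 3) - 435/64·(x - 3)² + 145/128·(x - 3)³.
With (x - 3) = 2/3: s(11/3) = 1517/216.

7.0231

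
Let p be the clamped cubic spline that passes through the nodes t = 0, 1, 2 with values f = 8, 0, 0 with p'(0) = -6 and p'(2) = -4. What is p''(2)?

Let M_i = p''(x_i). Step sizes h_i = 1, 1; slopes of the chords Δ_i = (y_(i+1) - y_i)/h_i = -8, 0.
  1·M_0 + 4·M_1 + 1·M_2 = 6(Δ_1 - Δ_0) = 48
Clamped end conditions give two more equations: 2h_0·M_0 + h_0·M_1 = 6(Δ_0 - p'(0)) = -12 and h_1·M_1 + 2h_1·M_2 = 6(p'(2) - Δ_1) = -24.
Hence M_0 = -17, M_1 = 22, M_2 = -23.

-23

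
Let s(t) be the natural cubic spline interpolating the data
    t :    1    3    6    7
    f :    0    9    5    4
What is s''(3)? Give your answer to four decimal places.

-4.0282

Write M_i for s''(x_i). With h_i = 2, 3, 1 and divided differences Δ_i = 9/2, -4/3, -1, the continuity of s' gives the tridiagonal system
  2·M_0 + 10·M_1 + 3·M_2 = 6(Δ_1 - Δ_0) = -35
  3·M_1 + 8·M_2 + 1·M_3 = 6(Δ_2 - Δ_1) = 2
Natural end conditions: M_0 = M_3 = 0.
Hence M_0 = 0, M_1 = -286/71, M_2 = 125/71, M_3 = 0.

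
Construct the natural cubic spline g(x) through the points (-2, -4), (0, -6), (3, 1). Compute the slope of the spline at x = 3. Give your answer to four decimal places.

3.3333

Put m_i = g'' at the i-th knot. Here h = (2, 3) and Δ = (-1, 7/3), so the interior equations h_(i-1)·m_(i-1) + 2(h_(i-1)+h_i)·m_i + h_i·m_(i+1) = 6(Δ_i − Δ_(i-1)) read
  2·m_0 + 10·m_1 + 3·m_2 = 6(Δ_1 - Δ_0) = 20
Natural end conditions: m_0 = m_2 = 0.
Solving: m_0 = 0, m_1 = 2, m_2 = 0.
On [0, 3], g'(x) = b_1 + 2c_1·x + 3d_1·x² with b_1 = Δ_1 - h_1(2m_1 + m_2)/6 = 1/3, c_1 = m_1/2 = 1, d_1 = (m_2 - m_1)/(6h_1) = -1/9. So g'(3) = 10/3.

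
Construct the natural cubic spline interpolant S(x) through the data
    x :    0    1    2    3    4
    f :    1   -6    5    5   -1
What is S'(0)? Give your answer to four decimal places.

With M_i denoting the second derivative at x_i, h_i = 1, 1, 1, 1, and Δ_i = (y_(i+1) − y_i)/h_i = -7, 11, 0, -6:
  1·M_0 + 4·M_1 + 1·M_2 = 6(Δ_1 - Δ_0) = 108
  1·M_1 + 4·M_2 + 1·M_3 = 6(Δ_2 - Δ_1) = -66
  1·M_2 + 4·M_3 + 1·M_4 = 6(Δ_3 - Δ_2) = -36
Natural end conditions: M_0 = M_4 = 0.
Solving the tridiagonal system: M_0 = 0, M_1 = 33, M_2 = -24, M_3 = -3, M_4 = 0.
On [0, 1], S'(x) = b_0 + 2c_0·x + 3d_0·x² with b_0 = Δ_0 - h_0(2M_0 + M_1)/6 = -25/2, c_0 = M_0/2 = 0, d_0 = (M_1 - M_0)/(6h_0) = 11/2. So S'(0) = -25/2.

-12.5000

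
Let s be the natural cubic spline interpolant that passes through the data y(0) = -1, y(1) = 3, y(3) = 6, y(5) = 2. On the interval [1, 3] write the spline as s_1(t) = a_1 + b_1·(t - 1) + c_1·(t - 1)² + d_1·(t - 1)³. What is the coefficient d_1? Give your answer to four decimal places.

-0.0341

Put M_i = s'' at the i-th knot. Here h = (1, 2, 2) and Δ = (4, 3/2, -2), so the interior equations h_(i-1)·M_(i-1) + 2(h_(i-1)+h_i)·M_i + h_i·M_(i+1) = 6(Δ_i − Δ_(i-1)) read
  1·M_0 + 6·M_1 + 2·M_2 = 6(Δ_1 - Δ_0) = -15
  2·M_1 + 8·M_2 + 2·M_3 = 6(Δ_2 - Δ_1) = -21
Natural end conditions: M_0 = M_3 = 0.
Forward elimination and back-substitution give M_0 = 0, M_1 = -39/22, M_2 = -24/11, M_3 = 0.
On [1, 3], with s_1(t) = a_1 + b_1·(t - 1) + c_1·(t - 1)² + d_1·(t - 1)³: c_1 = M_1/2 = -39/44, d_1 = (M_2 - M_1)/(6h_1) = -3/88, b_1 = Δ_1 - h_1(2M_1 + M_2)/6 = 75/22.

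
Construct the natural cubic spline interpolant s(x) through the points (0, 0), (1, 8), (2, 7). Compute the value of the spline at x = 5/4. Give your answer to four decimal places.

8.4883

Let σ_i = s''(x_i). Step sizes h_i = 1, 1; slopes of the chords Δ_i = (y_(i+1) - y_i)/h_i = 8, -1.
  1·σ_0 + 4·σ_1 + 1·σ_2 = 6(Δ_1 - Δ_0) = -54
Natural end conditions: σ_0 = σ_2 = 0.
Hence σ_0 = 0, σ_1 = -27/2, σ_2 = 0.
On [1, 2], s(x) = 8 + 7/2·(x - 1) - 27/4·(x - 1)² + 9/4·(x - 1)³.
With (x - 1) = 1/4: s(5/4) = 2173/256.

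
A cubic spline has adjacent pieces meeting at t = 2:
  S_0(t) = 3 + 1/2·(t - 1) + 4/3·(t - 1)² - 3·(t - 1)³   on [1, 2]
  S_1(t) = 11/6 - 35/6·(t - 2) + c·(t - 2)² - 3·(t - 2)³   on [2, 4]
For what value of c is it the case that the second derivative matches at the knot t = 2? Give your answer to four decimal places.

S_0''(t) = 8/3 - 18·(t - 1), so S_0''(2) = -46/3. On the right, S_1''(2) = 2c, so c = -23/3.

-7.6667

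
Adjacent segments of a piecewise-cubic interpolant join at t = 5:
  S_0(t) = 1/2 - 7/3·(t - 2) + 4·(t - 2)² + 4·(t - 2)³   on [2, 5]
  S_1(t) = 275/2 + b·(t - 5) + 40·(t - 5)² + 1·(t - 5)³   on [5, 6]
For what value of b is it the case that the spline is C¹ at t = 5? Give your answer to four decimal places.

S_0'(t) = -7/3 + 8·(t - 2) + 12·(t - 2)², so S_0'(5) = 389/3. On the right, S_1'(5) = b, so b = 389/3.

129.6667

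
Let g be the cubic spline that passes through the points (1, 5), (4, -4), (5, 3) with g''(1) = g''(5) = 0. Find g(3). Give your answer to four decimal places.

-5.1667

Put M_i = g'' at the i-th knot. Here h = (3, 1) and Δ = (-3, 7), so the interior equations h_(i-1)·M_(i-1) + 2(h_(i-1)+h_i)·M_i + h_i·M_(i+1) = 6(Δ_i − Δ_(i-1)) read
  3·M_0 + 8·M_1 + 1·M_2 = 6(Δ_1 - Δ_0) = 60
Natural end conditions: M_0 = M_2 = 0.
Solving the tridiagonal system: M_0 = 0, M_1 = 15/2, M_2 = 0.
On [1, 4], g(x) = 5 - 27/4·(x - 1) + 0·(x - 1)² + 5/12·(x - 1)³.
With (x - 1) = 2: g(3) = -31/6.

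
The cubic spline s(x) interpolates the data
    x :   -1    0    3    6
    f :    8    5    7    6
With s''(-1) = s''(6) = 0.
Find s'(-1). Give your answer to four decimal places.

Let σ_i = s''(x_i). Step sizes h_i = 1, 3, 3; slopes of the chords Δ_i = (y_(i+1) - y_i)/h_i = -3, 2/3, -1/3.
  1·σ_0 + 8·σ_1 + 3·σ_2 = 6(Δ_1 - Δ_0) = 22
  3·σ_1 + 12·σ_2 + 3·σ_3 = 6(Δ_2 - Δ_1) = -6
Natural end conditions: σ_0 = σ_3 = 0.
Forward elimination and back-substitution give σ_0 = 0, σ_1 = 94/29, σ_2 = -38/29, σ_3 = 0.
On [-1, 0], s'(x) = b_0 + 2c_0·(x + 1) + 3d_0·(x + 1)² with b_0 = Δ_0 - h_0(2σ_0 + σ_1)/6 = -308/87, c_0 = σ_0/2 = 0, d_0 = (σ_1 - σ_0)/(6h_0) = 47/87. So s'(-1) = -308/87.

-3.5402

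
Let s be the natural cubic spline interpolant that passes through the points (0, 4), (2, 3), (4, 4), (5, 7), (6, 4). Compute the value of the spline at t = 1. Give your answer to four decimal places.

3.5804

With M_i denoting the second derivative at x_i, h_i = 2, 2, 1, 1, and Δ_i = (y_(i+1) − y_i)/h_i = -1/2, 1/2, 3, -3:
  2·M_0 + 8·M_1 + 2·M_2 = 6(Δ_1 - Δ_0) = 6
  2·M_1 + 6·M_2 + 1·M_3 = 6(Δ_2 - Δ_1) = 15
  1·M_2 + 4·M_3 + 1·M_4 = 6(Δ_3 - Δ_2) = -36
Natural end conditions: M_0 = M_4 = 0.
Solving: M_0 = 0, M_1 = -9/28, M_2 = 30/7, M_3 = -141/14, M_4 = 0.
On [0, 2], s(t) = 4 - 11/28·t + 0·t² - 3/112·t³.
With t = 1: s(1) = 401/112.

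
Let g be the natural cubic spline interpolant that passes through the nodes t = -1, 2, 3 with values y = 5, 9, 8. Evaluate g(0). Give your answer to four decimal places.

With σ_i denoting the second derivative at x_i, h_i = 3, 1, and Δ_i = (y_(i+1) − y_i)/h_i = 4/3, -1:
  3·σ_0 + 8·σ_1 + 1·σ_2 = 6(Δ_1 - Δ_0) = -14
Natural end conditions: σ_0 = σ_2 = 0.
Solving the tridiagonal system: σ_0 = 0, σ_1 = -7/4, σ_2 = 0.
On [-1, 2], g(t) = 5 + 53/24·(t + 1) + 0·(t + 1)² - 7/72·(t + 1)³.
With (t + 1) = 1: g(0) = 64/9.

7.1111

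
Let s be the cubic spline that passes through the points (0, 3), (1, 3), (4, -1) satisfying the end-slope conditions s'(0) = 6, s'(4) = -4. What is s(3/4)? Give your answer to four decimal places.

3.5977

With M_i denoting the second derivative at x_i, h_i = 1, 3, and Δ_i = (y_(i+1) − y_i)/h_i = 0, -4/3:
  1·M_0 + 8·M_1 + 3·M_2 = 6(Δ_1 - Δ_0) = -8
Clamped end conditions give two more equations: 2h_0·M_0 + h_0·M_1 = 6(Δ_0 - s'(0)) = -36 and h_1·M_1 + 2h_1·M_2 = 6(s'(4) - Δ_1) = -16.
Solving: M_0 = -39/2, M_1 = 3, M_2 = -25/6.
On [0, 1], s(x) = 3 + 6·x - 39/4·x² + 15/4·x³.
With x = 3/4: s(3/4) = 921/256.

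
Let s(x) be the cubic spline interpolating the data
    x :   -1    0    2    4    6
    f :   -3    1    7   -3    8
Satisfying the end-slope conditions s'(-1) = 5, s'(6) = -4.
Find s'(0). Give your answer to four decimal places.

Write σ_i for s''(x_i). With h_i = 1, 2, 2, 2 and divided differences Δ_i = 4, 3, -5, 11/2, the continuity of s' gives the tridiagonal system
  1·σ_0 + 6·σ_1 + 2·σ_2 = 6(Δ_1 - Δ_0) = -6
  2·σ_1 + 8·σ_2 + 2·σ_3 = 6(Δ_2 - Δ_1) = -48
  2·σ_2 + 8·σ_3 + 2·σ_4 = 6(Δ_3 - Δ_2) = 63
Clamped end conditions give two more equations: 2h_0·σ_0 + h_0·σ_1 = 6(Δ_0 - s'(-1)) = -6 and h_3·σ_3 + 2h_3·σ_4 = 6(s'(6) - Δ_3) = -57.
Hence σ_0 = -405/86, σ_1 = 147/43, σ_2 = -1875/172, σ_3 = 696/43, σ_4 = -3843/172.
On [0, 2], s'(x) = b_1 + 2c_1·x + 3d_1·x² with b_1 = Δ_1 - h_1(2σ_1 + σ_2)/6 = 749/172, c_1 = σ_1/2 = 147/86, d_1 = (σ_2 - σ_1)/(6h_1) = -821/688. So s'(0) = 749/172.

4.3547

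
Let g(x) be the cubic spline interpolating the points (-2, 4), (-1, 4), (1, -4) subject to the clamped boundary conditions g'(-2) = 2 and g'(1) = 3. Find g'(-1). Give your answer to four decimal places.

Write M_i for g''(x_i). With h_i = 1, 2 and divided differences Δ_i = 0, -4, the continuity of g' gives the tridiagonal system
  1·M_0 + 6·M_1 + 2·M_2 = 6(Δ_1 - Δ_0) = -24
Clamped end conditions give two more equations: 2h_0·M_0 + h_0·M_1 = 6(Δ_0 - g'(-2)) = -12 and h_1·M_1 + 2h_1·M_2 = 6(g'(1) - Δ_1) = 42.
Hence M_0 = -5/3, M_1 = -26/3, M_2 = 89/6.
On [-1, 1], g'(x) = b_1 + 2c_1·(x + 1) + 3d_1·(x + 1)² with b_1 = Δ_1 - h_1(2M_1 + M_2)/6 = -19/6, c_1 = M_1/2 = -13/3, d_1 = (M_2 - M_1)/(6h_1) = 47/24. So g'(-1) = -19/6.

-3.1667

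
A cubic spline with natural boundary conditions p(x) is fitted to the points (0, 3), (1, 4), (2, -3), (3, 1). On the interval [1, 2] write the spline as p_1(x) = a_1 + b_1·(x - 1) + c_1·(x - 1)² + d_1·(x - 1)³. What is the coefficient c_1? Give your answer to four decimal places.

With M_i denoting the second derivative at x_i, h_i = 1, 1, 1, and Δ_i = (y_(i+1) − y_i)/h_i = 1, -7, 4:
  1·M_0 + 4·M_1 + 1·M_2 = 6(Δ_1 - Δ_0) = -48
  1·M_1 + 4·M_2 + 1·M_3 = 6(Δ_2 - Δ_1) = 66
Natural end conditions: M_0 = M_3 = 0.
Solving the tridiagonal system: M_0 = 0, M_1 = -86/5, M_2 = 104/5, M_3 = 0.
On [1, 2], with p_1(x) = a_1 + b_1·(x - 1) + c_1·(x - 1)² + d_1·(x - 1)³: c_1 = M_1/2 = -43/5, d_1 = (M_2 - M_1)/(6h_1) = 19/3, b_1 = Δ_1 - h_1(2M_1 + M_2)/6 = -71/15.

-8.6000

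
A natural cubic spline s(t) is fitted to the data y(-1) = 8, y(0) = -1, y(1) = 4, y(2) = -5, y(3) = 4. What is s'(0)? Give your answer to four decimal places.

Let σ_i = s''(x_i). Step sizes h_i = 1, 1, 1, 1; slopes of the chords Δ_i = (y_(i+1) - y_i)/h_i = -9, 5, -9, 9.
  1·σ_0 + 4·σ_1 + 1·σ_2 = 6(Δ_1 - Δ_0) = 84
  1·σ_1 + 4·σ_2 + 1·σ_3 = 6(Δ_2 - Δ_1) = -84
  1·σ_2 + 4·σ_3 + 1·σ_4 = 6(Δ_3 - Δ_2) = 108
Natural end conditions: σ_0 = σ_4 = 0.
Solving the tridiagonal system: σ_0 = 0, σ_1 = 213/7, σ_2 = -264/7, σ_3 = 255/7, σ_4 = 0.
On [0, 1], s'(t) = b_1 + 2c_1·t + 3d_1·t² with b_1 = Δ_1 - h_1(2σ_1 + σ_2)/6 = 8/7, c_1 = σ_1/2 = 213/14, d_1 = (σ_2 - σ_1)/(6h_1) = -159/14. So s'(0) = 8/7.

1.1429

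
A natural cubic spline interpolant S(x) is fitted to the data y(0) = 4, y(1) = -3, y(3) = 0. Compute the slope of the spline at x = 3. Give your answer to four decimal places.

4.3333

With M_i denoting the second derivative at x_i, h_i = 1, 2, and Δ_i = (y_(i+1) − y_i)/h_i = -7, 3/2:
  1·M_0 + 6·M_1 + 2·M_2 = 6(Δ_1 - Δ_0) = 51
Natural end conditions: M_0 = M_2 = 0.
Hence M_0 = 0, M_1 = 17/2, M_2 = 0.
On [1, 3], S'(x) = b_1 + 2c_1·(x - 1) + 3d_1·(x - 1)² with b_1 = Δ_1 - h_1(2M_1 + M_2)/6 = -25/6, c_1 = M_1/2 = 17/4, d_1 = (M_2 - M_1)/(6h_1) = -17/24. So S'(3) = 13/3.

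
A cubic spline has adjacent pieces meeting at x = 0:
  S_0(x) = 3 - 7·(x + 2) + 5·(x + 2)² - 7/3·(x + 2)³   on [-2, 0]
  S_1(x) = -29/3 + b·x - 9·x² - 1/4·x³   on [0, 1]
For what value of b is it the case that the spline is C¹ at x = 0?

-15

S_0'(x) = -7 + 10·(x + 2) - 7·(x + 2)², so S_0'(0) = -15. On the right, S_1'(0) = b, so b = -15.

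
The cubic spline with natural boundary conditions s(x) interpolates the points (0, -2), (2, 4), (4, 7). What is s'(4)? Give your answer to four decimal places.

Write M_i for s''(x_i). With h_i = 2, 2 and divided differences Δ_i = 3, 3/2, the continuity of s' gives the tridiagonal system
  2·M_0 + 8·M_1 + 2·M_2 = 6(Δ_1 - Δ_0) = -9
Natural end conditions: M_0 = M_2 = 0.
Solving: M_0 = 0, M_1 = -9/8, M_2 = 0.
On [2, 4], s'(x) = b_1 + 2c_1·(x - 2) + 3d_1·(x - 2)² with b_1 = Δ_1 - h_1(2M_1 + M_2)/6 = 9/4, c_1 = M_1/2 = -9/16, d_1 = (M_2 - M_1)/(6h_1) = 3/32. So s'(4) = 9/8.

1.1250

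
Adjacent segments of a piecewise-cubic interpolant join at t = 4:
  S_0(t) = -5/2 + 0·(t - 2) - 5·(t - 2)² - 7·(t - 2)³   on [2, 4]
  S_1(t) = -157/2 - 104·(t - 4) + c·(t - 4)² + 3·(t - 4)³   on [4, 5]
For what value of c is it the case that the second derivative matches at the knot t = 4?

S_0''(t) = -10 - 42·(t - 2), so S_0''(4) = -94. On the right, S_1''(4) = 2c, so c = -47.

-47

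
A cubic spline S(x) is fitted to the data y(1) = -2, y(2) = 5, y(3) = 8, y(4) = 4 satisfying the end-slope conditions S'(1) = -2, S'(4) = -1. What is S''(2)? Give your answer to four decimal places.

Write M_i for S''(x_i). With h_i = 1, 1, 1 and divided differences Δ_i = 7, 3, -4, the continuity of S' gives the tridiagonal system
  1·M_0 + 4·M_1 + 1·M_2 = 6(Δ_1 - Δ_0) = -24
  1·M_1 + 4·M_2 + 1·M_3 = 6(Δ_2 - Δ_1) = -42
Clamped end conditions give two more equations: 2h_0·M_0 + h_0·M_1 = 6(Δ_0 - S'(1)) = 54 and h_2·M_2 + 2h_2·M_3 = 6(S'(4) - Δ_2) = 18.
Hence M_0 = 98/3, M_1 = -34/3, M_2 = -34/3, M_3 = 44/3.

-11.3333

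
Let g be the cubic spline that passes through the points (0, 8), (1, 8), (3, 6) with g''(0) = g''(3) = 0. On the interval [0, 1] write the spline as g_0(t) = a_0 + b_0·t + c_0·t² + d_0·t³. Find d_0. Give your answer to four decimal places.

Let m_i = g''(x_i). Step sizes h_i = 1, 2; slopes of the chords Δ_i = (y_(i+1) - y_i)/h_i = 0, -1.
  1·m_0 + 6·m_1 + 2·m_2 = 6(Δ_1 - Δ_0) = -6
Natural end conditions: m_0 = m_2 = 0.
Hence m_0 = 0, m_1 = -1, m_2 = 0.
On [0, 1], with g_0(t) = a_0 + b_0·t + c_0·t² + d_0·t³: c_0 = m_0/2 = 0, d_0 = (m_1 - m_0)/(6h_0) = -1/6, b_0 = Δ_0 - h_0(2m_0 + m_1)/6 = 1/6.

-0.1667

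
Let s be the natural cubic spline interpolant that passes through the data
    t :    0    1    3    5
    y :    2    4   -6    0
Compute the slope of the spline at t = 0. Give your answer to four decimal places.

3.6364

With σ_i denoting the second derivative at x_i, h_i = 1, 2, 2, and Δ_i = (y_(i+1) − y_i)/h_i = 2, -5, 3:
  1·σ_0 + 6·σ_1 + 2·σ_2 = 6(Δ_1 - Δ_0) = -42
  2·σ_1 + 8·σ_2 + 2·σ_3 = 6(Δ_2 - Δ_1) = 48
Natural end conditions: σ_0 = σ_3 = 0.
Hence σ_0 = 0, σ_1 = -108/11, σ_2 = 93/11, σ_3 = 0.
On [0, 1], s'(t) = b_0 + 2c_0·t + 3d_0·t² with b_0 = Δ_0 - h_0(2σ_0 + σ_1)/6 = 40/11, c_0 = σ_0/2 = 0, d_0 = (σ_1 - σ_0)/(6h_0) = -18/11. So s'(0) = 40/11.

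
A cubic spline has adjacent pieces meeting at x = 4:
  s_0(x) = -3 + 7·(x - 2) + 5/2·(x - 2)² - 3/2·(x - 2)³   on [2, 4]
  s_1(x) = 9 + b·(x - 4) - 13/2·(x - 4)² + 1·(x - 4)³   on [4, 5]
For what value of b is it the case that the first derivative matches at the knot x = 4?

s_0'(x) = 7 + 5·(x - 2) - 9/2·(x - 2)², so s_0'(4) = -1. On the right, s_1'(4) = b, so b = -1.

-1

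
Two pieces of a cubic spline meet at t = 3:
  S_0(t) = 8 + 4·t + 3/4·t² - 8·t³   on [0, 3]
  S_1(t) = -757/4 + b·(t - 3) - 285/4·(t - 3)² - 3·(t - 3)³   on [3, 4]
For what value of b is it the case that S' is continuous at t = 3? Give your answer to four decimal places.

-207.5000

S_0'(t) = 4 + 3/2·t - 24·t², so S_0'(3) = -415/2. On the right, S_1'(3) = b, so b = -415/2.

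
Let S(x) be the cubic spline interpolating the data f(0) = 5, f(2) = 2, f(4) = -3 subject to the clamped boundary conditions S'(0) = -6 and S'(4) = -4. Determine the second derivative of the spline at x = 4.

-1

Let M_i = S''(x_i). Step sizes h_i = 2, 2; slopes of the chords Δ_i = (y_(i+1) - y_i)/h_i = -3/2, -5/2.
  2·M_0 + 8·M_1 + 2·M_2 = 6(Δ_1 - Δ_0) = -6
Clamped end conditions give two more equations: 2h_0·M_0 + h_0·M_1 = 6(Δ_0 - S'(0)) = 27 and h_1·M_1 + 2h_1·M_2 = 6(S'(4) - Δ_1) = -9.
Solving the tridiagonal system: M_0 = 8, M_1 = -5/2, M_2 = -1.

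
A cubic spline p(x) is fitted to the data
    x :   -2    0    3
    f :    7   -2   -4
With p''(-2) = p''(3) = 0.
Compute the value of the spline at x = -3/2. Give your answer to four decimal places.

Let σ_i = p''(x_i). Step sizes h_i = 2, 3; slopes of the chords Δ_i = (y_(i+1) - y_i)/h_i = -9/2, -2/3.
  2·σ_0 + 10·σ_1 + 3·σ_2 = 6(Δ_1 - Δ_0) = 23
Natural end conditions: σ_0 = σ_2 = 0.
Solving: σ_0 = 0, σ_1 = 23/10, σ_2 = 0.
On [-2, 0], p(x) = 7 - 79/15·(x + 2) + 0·(x + 2)² + 23/120·(x + 2)³.
With (x + 2) = 1/2: p(-3/2) = 281/64.

4.3906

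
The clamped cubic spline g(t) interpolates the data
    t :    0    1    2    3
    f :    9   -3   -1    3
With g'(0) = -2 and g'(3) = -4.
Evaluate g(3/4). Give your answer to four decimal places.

0.0375

With σ_i denoting the second derivative at x_i, h_i = 1, 1, 1, and Δ_i = (y_(i+1) − y_i)/h_i = -12, 2, 4:
  1·σ_0 + 4·σ_1 + 1·σ_2 = 6(Δ_1 - Δ_0) = 84
  1·σ_1 + 4·σ_2 + 1·σ_3 = 6(Δ_2 - Δ_1) = 12
Clamped end conditions give two more equations: 2h_0·σ_0 + h_0·σ_1 = 6(Δ_0 - g'(0)) = -60 and h_2·σ_2 + 2h_2·σ_3 = 6(g'(3) - Δ_2) = -48.
Forward elimination and back-substitution give σ_0 = -692/15, σ_1 = 484/15, σ_2 = 16/15, σ_3 = -368/15.
On [0, 1], g(t) = 9 - 2·t - 346/15·t² + 196/15·t³.
With t = 3/4: g(3/4) = 3/80.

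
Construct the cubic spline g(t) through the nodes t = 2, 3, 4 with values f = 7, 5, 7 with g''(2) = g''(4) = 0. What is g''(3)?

Let M_i = g''(x_i). Step sizes h_i = 1, 1; slopes of the chords Δ_i = (y_(i+1) - y_i)/h_i = -2, 2.
  1·M_0 + 4·M_1 + 1·M_2 = 6(Δ_1 - Δ_0) = 24
Natural end conditions: M_0 = M_2 = 0.
Solving: M_0 = 0, M_1 = 6, M_2 = 0.

6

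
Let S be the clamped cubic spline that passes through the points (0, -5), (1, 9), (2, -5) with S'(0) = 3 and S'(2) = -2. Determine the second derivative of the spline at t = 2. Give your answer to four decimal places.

75.5000

Let M_i = S''(x_i). Step sizes h_i = 1, 1; slopes of the chords Δ_i = (y_(i+1) - y_i)/h_i = 14, -14.
  1·M_0 + 4·M_1 + 1·M_2 = 6(Δ_1 - Δ_0) = -168
Clamped end conditions give two more equations: 2h_0·M_0 + h_0·M_1 = 6(Δ_0 - S'(0)) = 66 and h_1·M_1 + 2h_1·M_2 = 6(S'(2) - Δ_1) = 72.
Forward elimination and back-substitution give M_0 = 145/2, M_1 = -79, M_2 = 151/2.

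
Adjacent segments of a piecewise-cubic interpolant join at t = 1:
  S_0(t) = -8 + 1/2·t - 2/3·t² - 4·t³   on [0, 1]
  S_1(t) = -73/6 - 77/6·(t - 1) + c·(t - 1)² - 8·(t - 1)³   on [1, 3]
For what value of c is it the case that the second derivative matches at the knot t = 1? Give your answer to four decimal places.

-12.6667

S_0''(t) = -4/3 - 24·t, so S_0''(1) = -76/3. On the right, S_1''(1) = 2c, so c = -38/3.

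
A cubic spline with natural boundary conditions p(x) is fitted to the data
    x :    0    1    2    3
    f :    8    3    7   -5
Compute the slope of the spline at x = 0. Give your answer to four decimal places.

Put M_i = p'' at the i-th knot. Here h = (1, 1, 1) and Δ = (-5, 4, -12), so the interior equations h_(i-1)·M_(i-1) + 2(h_(i-1)+h_i)·M_i + h_i·M_(i+1) = 6(Δ_i − Δ_(i-1)) read
  1·M_0 + 4·M_1 + 1·M_2 = 6(Δ_1 - Δ_0) = 54
  1·M_1 + 4·M_2 + 1·M_3 = 6(Δ_2 - Δ_1) = -96
Natural end conditions: M_0 = M_3 = 0.
Solving the tridiagonal system: M_0 = 0, M_1 = 104/5, M_2 = -146/5, M_3 = 0.
On [0, 1], p'(x) = b_0 + 2c_0·x + 3d_0·x² with b_0 = Δ_0 - h_0(2M_0 + M_1)/6 = -127/15, c_0 = M_0/2 = 0, d_0 = (M_1 - M_0)/(6h_0) = 52/15. So p'(0) = -127/15.

-8.4667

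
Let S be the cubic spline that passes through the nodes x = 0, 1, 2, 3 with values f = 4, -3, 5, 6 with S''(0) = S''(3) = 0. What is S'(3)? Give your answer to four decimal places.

-1.8667

Write σ_i for S''(x_i). With h_i = 1, 1, 1 and divided differences Δ_i = -7, 8, 1, the continuity of S' gives the tridiagonal system
  1·σ_0 + 4·σ_1 + 1·σ_2 = 6(Δ_1 - Δ_0) = 90
  1·σ_1 + 4·σ_2 + 1·σ_3 = 6(Δ_2 - Δ_1) = -42
Natural end conditions: σ_0 = σ_3 = 0.
Hence σ_0 = 0, σ_1 = 134/5, σ_2 = -86/5, σ_3 = 0.
On [2, 3], S'(x) = b_2 + 2c_2·(x - 2) + 3d_2·(x - 2)² with b_2 = Δ_2 - h_2(2σ_2 + σ_3)/6 = 101/15, c_2 = σ_2/2 = -43/5, d_2 = (σ_3 - σ_2)/(6h_2) = 43/15. So S'(3) = -28/15.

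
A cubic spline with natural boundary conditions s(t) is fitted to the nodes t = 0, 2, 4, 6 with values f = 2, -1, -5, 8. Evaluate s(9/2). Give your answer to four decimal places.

With M_i denoting the second derivative at x_i, h_i = 2, 2, 2, and Δ_i = (y_(i+1) − y_i)/h_i = -3/2, -2, 13/2:
  2·M_0 + 8·M_1 + 2·M_2 = 6(Δ_1 - Δ_0) = -3
  2·M_1 + 8·M_2 + 2·M_3 = 6(Δ_2 - Δ_1) = 51
Natural end conditions: M_0 = M_3 = 0.
Hence M_0 = 0, M_1 = -21/10, M_2 = 69/10, M_3 = 0.
On [4, 6], s(t) = -5 + 19/10·(t - 4) + 69/20·(t - 4)² - 23/40·(t - 4)³.
With (t - 4) = 1/2: s(9/2) = -1043/320.

-3.2594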